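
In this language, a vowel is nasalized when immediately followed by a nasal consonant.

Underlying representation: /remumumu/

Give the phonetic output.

/e/ before nasal /m/ → [ẽ]
/u/ before nasal /m/ → [ũ]
/u/ before nasal /m/ → [ũ]

[rẽmũmũmu]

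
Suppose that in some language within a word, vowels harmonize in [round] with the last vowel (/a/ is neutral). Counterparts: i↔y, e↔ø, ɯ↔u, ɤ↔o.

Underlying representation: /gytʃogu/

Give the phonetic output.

no segment meets the rule's conditions; no change.

[gytʃogu]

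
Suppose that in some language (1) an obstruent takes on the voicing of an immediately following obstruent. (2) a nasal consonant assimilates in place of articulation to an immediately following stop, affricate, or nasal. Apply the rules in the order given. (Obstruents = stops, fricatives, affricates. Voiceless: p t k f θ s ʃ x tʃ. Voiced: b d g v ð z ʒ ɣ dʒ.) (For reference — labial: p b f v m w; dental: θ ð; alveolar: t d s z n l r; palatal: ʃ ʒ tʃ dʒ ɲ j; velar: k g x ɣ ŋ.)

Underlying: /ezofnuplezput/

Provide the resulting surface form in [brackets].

Rule 1: /z/ before /p/ (voiceless) → [s]
After rule 1: ezofnuplesput
Rule 2: no segment meets the rule's conditions; no change.

[ezofnuplesput]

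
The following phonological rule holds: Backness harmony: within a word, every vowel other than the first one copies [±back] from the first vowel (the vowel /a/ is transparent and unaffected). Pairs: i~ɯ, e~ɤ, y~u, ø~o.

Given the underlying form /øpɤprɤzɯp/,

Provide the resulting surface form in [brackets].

/ɤ/ harmonizes with /ø/ ([-back]) → [e]
/ɤ/ harmonizes with /ø/ ([-back]) → [e]
/ɯ/ harmonizes with /ø/ ([-back]) → [i]

[øpeprezip]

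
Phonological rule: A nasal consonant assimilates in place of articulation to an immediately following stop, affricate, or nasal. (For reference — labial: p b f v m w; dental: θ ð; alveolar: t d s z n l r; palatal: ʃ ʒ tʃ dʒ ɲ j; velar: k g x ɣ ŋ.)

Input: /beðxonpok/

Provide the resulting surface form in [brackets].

/n/ before /p/ (labial) → [m]

[beðxompok]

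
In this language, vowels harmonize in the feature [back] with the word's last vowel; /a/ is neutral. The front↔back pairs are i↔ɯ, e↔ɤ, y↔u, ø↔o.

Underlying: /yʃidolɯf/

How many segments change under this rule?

/y/ harmonizes with /ɯ/ ([+back]) → [u]
/i/ harmonizes with /ɯ/ ([+back]) → [ɯ]
2 segments change.

2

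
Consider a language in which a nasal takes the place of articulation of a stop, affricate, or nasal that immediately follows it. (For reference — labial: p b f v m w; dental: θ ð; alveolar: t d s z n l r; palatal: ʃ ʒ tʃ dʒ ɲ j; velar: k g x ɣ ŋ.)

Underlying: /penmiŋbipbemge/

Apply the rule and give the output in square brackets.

[pemmimbipbeŋge]

/n/ before /m/ (labial) → [m]
/ŋ/ before /b/ (labial) → [m]
/m/ before /g/ (velar) → [ŋ]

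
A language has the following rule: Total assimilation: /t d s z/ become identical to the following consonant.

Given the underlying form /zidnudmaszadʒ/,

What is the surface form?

[zinnummazzadʒ]

/d/ before /n/ → [n] (total assimilation)
/d/ before /m/ → [m] (total assimilation)
/s/ before /z/ → [z] (total assimilation)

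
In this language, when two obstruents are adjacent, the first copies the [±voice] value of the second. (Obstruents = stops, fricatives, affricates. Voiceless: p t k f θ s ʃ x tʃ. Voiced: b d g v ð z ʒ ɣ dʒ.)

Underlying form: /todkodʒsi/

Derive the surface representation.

/d/ before /k/ (voiceless) → [t]
/dʒ/ before /s/ (voiceless) → [tʃ]

[totkotʃsi]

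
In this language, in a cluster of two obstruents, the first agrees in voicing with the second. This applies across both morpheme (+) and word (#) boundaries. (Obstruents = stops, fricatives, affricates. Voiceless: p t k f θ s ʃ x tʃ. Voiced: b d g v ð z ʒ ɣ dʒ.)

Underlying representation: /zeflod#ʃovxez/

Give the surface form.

[zeflot#ʃofxez]

/d/ before /ʃ/ (voiceless) → [t]
/v/ before /x/ (voiceless) → [f]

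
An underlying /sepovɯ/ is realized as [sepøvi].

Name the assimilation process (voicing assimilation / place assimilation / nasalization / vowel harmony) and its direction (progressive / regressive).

/o/→[ø] /ɯ/→[i].
Vowels agree with the first vowel, so the harmony is progressive.

vowel harmony, progressive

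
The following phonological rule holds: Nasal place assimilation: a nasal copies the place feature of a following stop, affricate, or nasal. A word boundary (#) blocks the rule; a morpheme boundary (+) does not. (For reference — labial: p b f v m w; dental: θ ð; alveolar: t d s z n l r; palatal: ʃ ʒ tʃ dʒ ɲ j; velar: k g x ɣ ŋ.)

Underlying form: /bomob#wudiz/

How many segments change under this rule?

0

No segment meets the rule's conditions.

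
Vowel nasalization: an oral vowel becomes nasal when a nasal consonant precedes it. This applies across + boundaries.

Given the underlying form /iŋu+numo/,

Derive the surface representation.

/u/ after nasal /ŋ/ → [ũ]
/u/ after nasal /n/ → [ũ]
/o/ after nasal /m/ → [õ]

[iŋũ+nũmõ]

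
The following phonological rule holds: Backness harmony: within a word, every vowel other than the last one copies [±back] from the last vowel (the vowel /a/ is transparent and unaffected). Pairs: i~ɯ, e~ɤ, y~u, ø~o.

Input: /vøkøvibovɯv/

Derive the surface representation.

[vokovɯbovɯv]

/ø/ harmonizes with /ɯ/ ([+back]) → [o]
/ø/ harmonizes with /ɯ/ ([+back]) → [o]
/i/ harmonizes with /ɯ/ ([+back]) → [ɯ]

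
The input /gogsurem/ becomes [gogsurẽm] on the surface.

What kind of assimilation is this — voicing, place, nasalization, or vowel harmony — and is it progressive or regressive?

/e/→[ẽ].
Each target copies a feature from the following segment, so the direction is regressive.

nasalization, regressive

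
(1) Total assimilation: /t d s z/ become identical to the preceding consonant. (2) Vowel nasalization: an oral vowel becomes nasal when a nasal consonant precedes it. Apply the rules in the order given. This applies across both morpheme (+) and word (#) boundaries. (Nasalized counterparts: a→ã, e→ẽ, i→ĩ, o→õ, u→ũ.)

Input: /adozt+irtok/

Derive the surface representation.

Rule 1: /t/ after /z/ → [z] (total assimilation)
Rule 1: /t/ after /r/ → [r] (total assimilation)
After rule 1: adozz+irrok
Rule 2: no segment meets the rule's conditions; no change.

[adozz+irrok]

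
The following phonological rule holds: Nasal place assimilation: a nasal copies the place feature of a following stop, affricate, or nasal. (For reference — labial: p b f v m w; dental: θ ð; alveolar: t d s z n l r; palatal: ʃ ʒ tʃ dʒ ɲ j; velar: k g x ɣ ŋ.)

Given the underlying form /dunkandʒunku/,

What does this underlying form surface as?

/n/ before /k/ (velar) → [ŋ]
/n/ before /dʒ/ (palatal) → [ɲ]
/n/ before /k/ (velar) → [ŋ]

[duŋkaɲdʒuŋku]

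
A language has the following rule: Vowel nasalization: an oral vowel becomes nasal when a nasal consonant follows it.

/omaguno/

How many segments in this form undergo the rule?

/o/ before nasal /m/ → [õ]
/u/ before nasal /n/ → [ũ]
2 segments change.

2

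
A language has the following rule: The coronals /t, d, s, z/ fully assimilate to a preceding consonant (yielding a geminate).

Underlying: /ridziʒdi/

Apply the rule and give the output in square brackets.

/z/ after /d/ → [d] (total assimilation)
/d/ after /ʒ/ → [ʒ] (total assimilation)

[riddiʒʒi]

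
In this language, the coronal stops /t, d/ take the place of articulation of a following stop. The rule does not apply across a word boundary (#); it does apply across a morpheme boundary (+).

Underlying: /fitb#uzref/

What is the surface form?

[fipb#uzref]

/t/ before /b/ (labial) → [p]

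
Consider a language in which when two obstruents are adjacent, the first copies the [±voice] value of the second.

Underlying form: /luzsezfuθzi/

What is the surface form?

/z/ before /s/ (voiceless) → [s]
/z/ before /f/ (voiceless) → [s]
/θ/ before /z/ (voiced) → [ð]

[lussesfuðzi]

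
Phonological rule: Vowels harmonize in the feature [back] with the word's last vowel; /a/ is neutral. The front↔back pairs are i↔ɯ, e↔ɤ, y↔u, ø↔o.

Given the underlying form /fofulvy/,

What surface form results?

/o/ harmonizes with /y/ ([-back]) → [ø]
/u/ harmonizes with /y/ ([-back]) → [y]

[føfylvy]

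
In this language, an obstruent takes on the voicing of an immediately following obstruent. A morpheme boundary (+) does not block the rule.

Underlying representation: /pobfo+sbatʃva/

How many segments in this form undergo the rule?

/b/ before /f/ (voiceless) → [p]
/s/ before /b/ (voiced) → [z]
/tʃ/ before /v/ (voiced) → [dʒ]
3 segments change.

3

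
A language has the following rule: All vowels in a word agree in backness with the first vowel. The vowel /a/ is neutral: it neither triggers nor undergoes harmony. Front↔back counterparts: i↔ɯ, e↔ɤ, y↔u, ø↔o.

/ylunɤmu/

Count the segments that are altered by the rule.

3

/u/ harmonizes with /y/ ([-back]) → [y]
/ɤ/ harmonizes with /y/ ([-back]) → [e]
/u/ harmonizes with /y/ ([-back]) → [y]
3 segments change.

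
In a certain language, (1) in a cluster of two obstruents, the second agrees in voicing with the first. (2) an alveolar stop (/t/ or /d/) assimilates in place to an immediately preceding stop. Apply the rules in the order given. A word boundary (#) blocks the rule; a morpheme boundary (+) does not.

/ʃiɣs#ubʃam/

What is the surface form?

Rule 1: /s/ after /ɣ/ (voiced) → [z]
Rule 1: /ʃ/ after /b/ (voiced) → [ʒ]
After rule 1: ʃiɣz#ubʒam
Rule 2: no segment meets the rule's conditions; no change.

[ʃiɣz#ubʒam]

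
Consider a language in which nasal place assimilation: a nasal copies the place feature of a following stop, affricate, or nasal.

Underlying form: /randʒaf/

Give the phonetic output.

[raɲdʒaf]

/n/ before /dʒ/ (palatal) → [ɲ]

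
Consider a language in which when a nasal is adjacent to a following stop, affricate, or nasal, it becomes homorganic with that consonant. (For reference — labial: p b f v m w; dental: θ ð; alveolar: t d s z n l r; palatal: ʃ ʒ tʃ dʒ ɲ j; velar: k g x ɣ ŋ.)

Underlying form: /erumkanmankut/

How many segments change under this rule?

/m/ before /k/ (velar) → [ŋ]
/n/ before /m/ (labial) → [m]
/n/ before /k/ (velar) → [ŋ]
3 segments change.

3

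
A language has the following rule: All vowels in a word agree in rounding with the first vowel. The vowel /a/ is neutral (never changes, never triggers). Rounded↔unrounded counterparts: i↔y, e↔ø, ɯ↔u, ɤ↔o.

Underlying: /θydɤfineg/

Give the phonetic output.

/ɤ/ harmonizes with /y/ ([+round]) → [o]
/i/ harmonizes with /y/ ([+round]) → [y]
/e/ harmonizes with /y/ ([+round]) → [ø]

[θydofynøg]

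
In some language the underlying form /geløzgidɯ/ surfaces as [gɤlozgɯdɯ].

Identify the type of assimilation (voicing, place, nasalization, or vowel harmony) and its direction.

/e/→[ɤ] /ø/→[o] /i/→[ɯ].
Vowels agree with the last vowel, so the harmony is regressive.

vowel harmony, regressive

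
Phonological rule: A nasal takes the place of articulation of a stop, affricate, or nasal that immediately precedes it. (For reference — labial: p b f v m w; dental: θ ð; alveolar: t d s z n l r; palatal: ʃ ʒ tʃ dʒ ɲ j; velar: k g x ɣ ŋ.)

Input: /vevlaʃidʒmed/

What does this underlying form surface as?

[vevlaʃidʒɲed]

/m/ after /dʒ/ (palatal) → [ɲ]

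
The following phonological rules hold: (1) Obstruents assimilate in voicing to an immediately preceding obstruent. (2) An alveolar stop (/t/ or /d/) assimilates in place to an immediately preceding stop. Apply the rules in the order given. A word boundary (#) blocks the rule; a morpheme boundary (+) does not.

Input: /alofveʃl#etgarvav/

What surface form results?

[aloffeʃl#etkarvav]

Rule 1: /v/ after /f/ (voiceless) → [f]
Rule 1: /g/ after /t/ (voiceless) → [k]
After rule 1: aloffeʃl#etkarvav
Rule 2: no segment meets the rule's conditions; no change.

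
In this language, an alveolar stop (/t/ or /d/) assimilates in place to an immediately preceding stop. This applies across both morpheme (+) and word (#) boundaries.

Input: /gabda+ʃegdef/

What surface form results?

[gabba+ʃeggef]

/d/ after /b/ (labial) → [b]
/d/ after /g/ (velar) → [g]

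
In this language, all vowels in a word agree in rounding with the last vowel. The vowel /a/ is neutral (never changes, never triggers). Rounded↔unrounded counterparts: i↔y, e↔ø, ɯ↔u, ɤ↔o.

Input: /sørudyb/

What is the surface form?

no segment meets the rule's conditions; no change.

[sørudyb]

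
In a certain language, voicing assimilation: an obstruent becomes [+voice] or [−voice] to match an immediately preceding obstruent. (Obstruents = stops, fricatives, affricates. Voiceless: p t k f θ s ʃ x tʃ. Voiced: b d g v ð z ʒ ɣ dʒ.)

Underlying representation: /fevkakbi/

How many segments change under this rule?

2

/k/ after /v/ (voiced) → [g]
/b/ after /k/ (voiceless) → [p]
2 segments change.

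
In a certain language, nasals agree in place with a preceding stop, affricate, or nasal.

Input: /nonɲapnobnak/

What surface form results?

[nonnapmobmak]

/ɲ/ after /n/ (alveolar) → [n]
/n/ after /p/ (labial) → [m]
/n/ after /b/ (labial) → [m]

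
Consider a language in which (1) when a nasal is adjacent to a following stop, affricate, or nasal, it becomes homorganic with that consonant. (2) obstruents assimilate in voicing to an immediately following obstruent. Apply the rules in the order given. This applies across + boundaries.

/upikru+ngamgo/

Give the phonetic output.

[upikru+ŋgaŋgo]

Rule 1: /n/ before /g/ (velar) → [ŋ]
Rule 1: /m/ before /g/ (velar) → [ŋ]
After rule 1: upikru+ŋgaŋgo
Rule 2: no segment meets the rule's conditions; no change.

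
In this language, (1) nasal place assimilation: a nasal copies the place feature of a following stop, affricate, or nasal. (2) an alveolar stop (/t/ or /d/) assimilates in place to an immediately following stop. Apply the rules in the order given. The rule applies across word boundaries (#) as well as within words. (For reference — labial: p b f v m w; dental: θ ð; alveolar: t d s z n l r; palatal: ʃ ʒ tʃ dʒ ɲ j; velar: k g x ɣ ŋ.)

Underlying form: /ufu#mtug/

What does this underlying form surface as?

Rule 1: /m/ before /t/ (alveolar) → [n]
After rule 1: ufu#ntug
Rule 2: no segment meets the rule's conditions; no change.

[ufu#ntug]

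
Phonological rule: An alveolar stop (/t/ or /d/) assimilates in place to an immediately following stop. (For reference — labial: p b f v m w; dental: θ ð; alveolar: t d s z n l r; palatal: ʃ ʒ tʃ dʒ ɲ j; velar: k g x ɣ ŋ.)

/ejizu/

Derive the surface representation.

[ejizu]

no segment meets the rule's conditions; no change.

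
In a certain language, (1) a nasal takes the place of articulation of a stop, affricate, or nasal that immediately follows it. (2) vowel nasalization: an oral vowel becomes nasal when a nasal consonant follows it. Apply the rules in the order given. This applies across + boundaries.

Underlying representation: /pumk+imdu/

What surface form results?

Rule 1: /m/ before /k/ (velar) → [ŋ]
Rule 1: /m/ before /d/ (alveolar) → [n]
After rule 1: puŋk+indu
Rule 2: /u/ before nasal /ŋ/ → [ũ]
Rule 2: /i/ before nasal /n/ → [ĩ]

[pũŋk+ĩndu]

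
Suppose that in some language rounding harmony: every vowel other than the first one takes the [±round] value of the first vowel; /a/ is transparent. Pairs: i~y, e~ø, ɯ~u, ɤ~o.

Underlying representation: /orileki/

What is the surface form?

/i/ harmonizes with /o/ ([+round]) → [y]
/e/ harmonizes with /o/ ([+round]) → [ø]
/i/ harmonizes with /o/ ([+round]) → [y]

[oryløky]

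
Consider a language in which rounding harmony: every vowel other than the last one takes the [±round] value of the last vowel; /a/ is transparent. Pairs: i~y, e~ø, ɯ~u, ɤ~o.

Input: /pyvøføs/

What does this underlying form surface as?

no segment meets the rule's conditions; no change.

[pyvøføs]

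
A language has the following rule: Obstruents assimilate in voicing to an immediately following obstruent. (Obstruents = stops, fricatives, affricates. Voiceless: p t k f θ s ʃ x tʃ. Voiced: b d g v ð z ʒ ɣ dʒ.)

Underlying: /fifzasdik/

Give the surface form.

/f/ before /z/ (voiced) → [v]
/s/ before /d/ (voiced) → [z]

[fivzazdik]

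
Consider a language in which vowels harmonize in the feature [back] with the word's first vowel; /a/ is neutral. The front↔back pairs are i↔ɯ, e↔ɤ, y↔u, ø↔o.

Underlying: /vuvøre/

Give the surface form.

[vuvorɤ]

/ø/ harmonizes with /u/ ([+back]) → [o]
/e/ harmonizes with /u/ ([+back]) → [ɤ]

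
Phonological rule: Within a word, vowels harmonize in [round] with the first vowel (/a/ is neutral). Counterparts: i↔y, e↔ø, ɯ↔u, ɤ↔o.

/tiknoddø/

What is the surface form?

/o/ harmonizes with /i/ ([-round]) → [ɤ]
/ø/ harmonizes with /i/ ([-round]) → [e]

[tiknɤdde]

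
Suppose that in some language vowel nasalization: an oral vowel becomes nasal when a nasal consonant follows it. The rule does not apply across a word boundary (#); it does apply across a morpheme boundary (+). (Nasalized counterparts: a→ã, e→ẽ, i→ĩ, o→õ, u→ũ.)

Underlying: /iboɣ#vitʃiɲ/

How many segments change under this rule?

/i/ before nasal /ɲ/ → [ĩ]
1 segment changes.

1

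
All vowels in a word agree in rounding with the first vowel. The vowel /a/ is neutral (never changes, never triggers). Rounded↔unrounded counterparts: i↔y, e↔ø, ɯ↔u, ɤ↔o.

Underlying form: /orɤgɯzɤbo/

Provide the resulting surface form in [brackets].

/ɤ/ harmonizes with /o/ ([+round]) → [o]
/ɯ/ harmonizes with /o/ ([+round]) → [u]
/ɤ/ harmonizes with /o/ ([+round]) → [o]

[oroguzobo]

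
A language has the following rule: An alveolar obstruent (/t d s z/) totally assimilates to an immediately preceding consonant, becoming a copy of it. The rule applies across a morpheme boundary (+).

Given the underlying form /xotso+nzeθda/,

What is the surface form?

[xotto+nneθθa]

/s/ after /t/ → [t] (total assimilation)
/z/ after /n/ → [n] (total assimilation)
/d/ after /θ/ → [θ] (total assimilation)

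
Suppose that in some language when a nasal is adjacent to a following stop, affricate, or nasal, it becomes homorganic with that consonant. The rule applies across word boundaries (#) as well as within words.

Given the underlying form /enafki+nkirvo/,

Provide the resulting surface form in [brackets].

/n/ before /k/ (velar) → [ŋ]

[enafki+ŋkirvo]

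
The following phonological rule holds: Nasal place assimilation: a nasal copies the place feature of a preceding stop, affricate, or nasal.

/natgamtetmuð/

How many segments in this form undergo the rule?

1

/m/ after /t/ (alveolar) → [n]
1 segment changes.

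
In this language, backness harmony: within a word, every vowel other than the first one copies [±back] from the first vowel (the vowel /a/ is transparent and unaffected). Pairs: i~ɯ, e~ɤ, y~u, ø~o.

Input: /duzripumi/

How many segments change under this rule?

/i/ harmonizes with /u/ ([+back]) → [ɯ]
/i/ harmonizes with /u/ ([+back]) → [ɯ]
2 segments change.

2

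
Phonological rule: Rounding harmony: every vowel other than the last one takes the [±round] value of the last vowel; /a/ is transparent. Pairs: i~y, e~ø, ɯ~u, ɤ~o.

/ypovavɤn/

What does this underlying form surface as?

/y/ harmonizes with /ɤ/ ([-round]) → [i]
/o/ harmonizes with /ɤ/ ([-round]) → [ɤ]

[ipɤvavɤn]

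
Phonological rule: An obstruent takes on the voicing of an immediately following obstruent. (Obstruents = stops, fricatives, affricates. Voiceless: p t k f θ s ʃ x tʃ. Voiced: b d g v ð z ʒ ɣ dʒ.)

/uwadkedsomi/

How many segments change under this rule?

2

/d/ before /k/ (voiceless) → [t]
/d/ before /s/ (voiceless) → [t]
2 segments change.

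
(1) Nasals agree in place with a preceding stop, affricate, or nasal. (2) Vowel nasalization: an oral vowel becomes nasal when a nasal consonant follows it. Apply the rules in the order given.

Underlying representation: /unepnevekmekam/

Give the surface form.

Rule 1: /n/ after /p/ (labial) → [m]
Rule 1: /m/ after /k/ (velar) → [ŋ]
After rule 1: unepmevekŋekam
Rule 2: /u/ before nasal /n/ → [ũ]
Rule 2: /a/ before nasal /m/ → [ã]

[ũnepmevekŋekãm]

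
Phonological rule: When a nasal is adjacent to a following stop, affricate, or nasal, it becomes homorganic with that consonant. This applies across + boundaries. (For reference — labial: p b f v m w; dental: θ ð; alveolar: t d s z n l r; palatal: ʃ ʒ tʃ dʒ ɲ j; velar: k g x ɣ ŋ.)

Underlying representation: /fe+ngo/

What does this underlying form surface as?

/n/ before /g/ (velar) → [ŋ]

[fe+ŋgo]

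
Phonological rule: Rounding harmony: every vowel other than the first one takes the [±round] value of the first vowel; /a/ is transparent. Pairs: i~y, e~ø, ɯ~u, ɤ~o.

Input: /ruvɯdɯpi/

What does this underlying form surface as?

[ruvudupy]

/ɯ/ harmonizes with /u/ ([+round]) → [u]
/ɯ/ harmonizes with /u/ ([+round]) → [u]
/i/ harmonizes with /u/ ([+round]) → [y]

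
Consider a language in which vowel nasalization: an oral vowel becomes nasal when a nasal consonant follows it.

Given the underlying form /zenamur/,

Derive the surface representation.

/e/ before nasal /n/ → [ẽ]
/a/ before nasal /m/ → [ã]

[zẽnãmur]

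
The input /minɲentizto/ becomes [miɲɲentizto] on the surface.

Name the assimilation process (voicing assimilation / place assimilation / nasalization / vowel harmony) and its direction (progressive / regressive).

/n/→[ɲ].
Each target copies a feature from the following segment, so the direction is regressive.

place assimilation, regressive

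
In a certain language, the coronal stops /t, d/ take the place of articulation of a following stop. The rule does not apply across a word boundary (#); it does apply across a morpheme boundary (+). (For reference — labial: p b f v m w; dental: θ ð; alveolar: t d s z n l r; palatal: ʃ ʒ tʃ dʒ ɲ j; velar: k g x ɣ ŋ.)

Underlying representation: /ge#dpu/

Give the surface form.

[ge#bpu]

/d/ before /p/ (labial) → [b]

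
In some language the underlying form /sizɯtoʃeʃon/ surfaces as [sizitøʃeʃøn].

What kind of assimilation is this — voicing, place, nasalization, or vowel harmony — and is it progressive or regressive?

/ɯ/→[i] /o/→[ø] /o/→[ø].
Vowels agree with the first vowel, so the harmony is progressive.

vowel harmony, progressive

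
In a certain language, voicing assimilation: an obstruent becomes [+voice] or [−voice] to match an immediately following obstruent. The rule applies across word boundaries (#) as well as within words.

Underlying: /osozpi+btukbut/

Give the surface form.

[osospi+ptugbut]

/z/ before /p/ (voiceless) → [s]
/b/ before /t/ (voiceless) → [p]
/k/ before /b/ (voiced) → [g]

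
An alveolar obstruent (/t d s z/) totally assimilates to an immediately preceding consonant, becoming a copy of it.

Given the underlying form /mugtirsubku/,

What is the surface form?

/t/ after /g/ → [g] (total assimilation)
/s/ after /r/ → [r] (total assimilation)

[muggirrubku]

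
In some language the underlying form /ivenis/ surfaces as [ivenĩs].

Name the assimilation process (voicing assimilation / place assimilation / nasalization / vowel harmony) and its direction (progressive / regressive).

nasalization, progressive

/i/→[ĩ].
Each target copies a feature from the preceding segment, so the direction is progressive.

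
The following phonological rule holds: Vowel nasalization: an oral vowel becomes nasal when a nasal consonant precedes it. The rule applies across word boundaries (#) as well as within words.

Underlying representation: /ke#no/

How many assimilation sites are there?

1

/o/ after nasal /n/ → [õ]
1 segment changes.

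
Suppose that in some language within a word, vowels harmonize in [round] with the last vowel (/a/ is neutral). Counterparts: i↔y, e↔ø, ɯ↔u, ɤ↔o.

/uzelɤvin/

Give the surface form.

[ɯzelɤvin]

/u/ harmonizes with /i/ ([-round]) → [ɯ]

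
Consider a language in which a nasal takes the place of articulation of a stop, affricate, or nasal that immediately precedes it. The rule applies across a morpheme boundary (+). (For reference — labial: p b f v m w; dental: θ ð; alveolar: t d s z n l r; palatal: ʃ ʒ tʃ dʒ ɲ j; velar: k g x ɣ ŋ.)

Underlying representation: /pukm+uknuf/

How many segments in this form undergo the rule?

/m/ after /k/ (velar) → [ŋ]
/n/ after /k/ (velar) → [ŋ]
2 segments change.

2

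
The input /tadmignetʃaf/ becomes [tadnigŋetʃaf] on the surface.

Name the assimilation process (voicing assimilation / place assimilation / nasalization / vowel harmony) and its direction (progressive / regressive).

place assimilation, progressive

/m/→[n] /n/→[ŋ].
Each target copies a feature from the preceding segment, so the direction is progressive.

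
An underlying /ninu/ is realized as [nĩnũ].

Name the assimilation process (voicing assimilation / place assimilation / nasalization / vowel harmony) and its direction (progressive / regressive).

nasalization, progressive

/i/→[ĩ] /u/→[ũ].
Each target copies a feature from the preceding segment, so the direction is progressive.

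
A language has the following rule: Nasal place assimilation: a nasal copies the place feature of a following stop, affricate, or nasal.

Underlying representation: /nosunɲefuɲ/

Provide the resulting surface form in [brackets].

/n/ before /ɲ/ (palatal) → [ɲ]

[nosuɲɲefuɲ]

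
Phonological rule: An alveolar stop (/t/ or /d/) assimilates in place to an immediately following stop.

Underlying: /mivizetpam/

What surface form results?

/t/ before /p/ (labial) → [p]

[mivizeppam]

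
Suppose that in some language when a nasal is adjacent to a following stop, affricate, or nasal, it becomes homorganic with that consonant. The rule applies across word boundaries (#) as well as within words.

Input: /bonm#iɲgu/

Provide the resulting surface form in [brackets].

[bomm#iŋgu]

/n/ before /m/ (labial) → [m]
/ɲ/ before /g/ (velar) → [ŋ]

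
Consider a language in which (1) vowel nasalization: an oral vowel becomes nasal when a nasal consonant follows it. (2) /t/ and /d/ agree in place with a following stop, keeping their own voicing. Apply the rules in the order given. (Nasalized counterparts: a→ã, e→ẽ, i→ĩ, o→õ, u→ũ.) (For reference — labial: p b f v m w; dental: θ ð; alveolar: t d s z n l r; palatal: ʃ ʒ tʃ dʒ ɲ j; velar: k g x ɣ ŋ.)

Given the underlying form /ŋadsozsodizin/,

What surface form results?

[ŋadsozsodizĩn]

Rule 1: /i/ before nasal /n/ → [ĩ]
After rule 1: ŋadsozsodizĩn
Rule 2: no segment meets the rule's conditions; no change.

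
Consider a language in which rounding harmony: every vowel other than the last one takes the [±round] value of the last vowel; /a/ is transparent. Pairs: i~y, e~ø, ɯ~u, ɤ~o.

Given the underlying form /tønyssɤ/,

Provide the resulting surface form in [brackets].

/ø/ harmonizes with /ɤ/ ([-round]) → [e]
/y/ harmonizes with /ɤ/ ([-round]) → [i]

[tenissɤ]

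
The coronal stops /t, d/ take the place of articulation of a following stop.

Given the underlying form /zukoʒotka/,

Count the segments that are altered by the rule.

/t/ before /k/ (velar) → [k]
1 segment changes.

1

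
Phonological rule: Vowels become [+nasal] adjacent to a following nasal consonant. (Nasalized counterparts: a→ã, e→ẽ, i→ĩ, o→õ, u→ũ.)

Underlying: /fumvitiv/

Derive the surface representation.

[fũmvitiv]

/u/ before nasal /m/ → [ũ]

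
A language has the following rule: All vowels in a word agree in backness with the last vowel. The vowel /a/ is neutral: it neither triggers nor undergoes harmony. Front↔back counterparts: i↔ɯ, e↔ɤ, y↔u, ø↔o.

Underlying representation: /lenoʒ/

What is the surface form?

[lɤnoʒ]

/e/ harmonizes with /o/ ([+back]) → [ɤ]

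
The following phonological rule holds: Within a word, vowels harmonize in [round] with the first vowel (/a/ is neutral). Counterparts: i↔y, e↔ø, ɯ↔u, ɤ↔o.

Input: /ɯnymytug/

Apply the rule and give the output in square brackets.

[ɯnimitɯg]

/y/ harmonizes with /ɯ/ ([-round]) → [i]
/y/ harmonizes with /ɯ/ ([-round]) → [i]
/u/ harmonizes with /ɯ/ ([-round]) → [ɯ]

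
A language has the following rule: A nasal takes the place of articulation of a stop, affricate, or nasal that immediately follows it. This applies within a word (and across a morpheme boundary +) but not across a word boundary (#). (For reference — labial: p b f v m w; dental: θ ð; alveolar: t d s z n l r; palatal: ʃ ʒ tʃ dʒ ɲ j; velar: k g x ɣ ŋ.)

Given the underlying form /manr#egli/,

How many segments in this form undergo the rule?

0

No segment meets the rule's conditions.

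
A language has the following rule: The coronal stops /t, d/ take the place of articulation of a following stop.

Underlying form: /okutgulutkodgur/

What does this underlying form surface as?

[okukgulukkoggur]

/t/ before /g/ (velar) → [k]
/t/ before /k/ (velar) → [k]
/d/ before /g/ (velar) → [g]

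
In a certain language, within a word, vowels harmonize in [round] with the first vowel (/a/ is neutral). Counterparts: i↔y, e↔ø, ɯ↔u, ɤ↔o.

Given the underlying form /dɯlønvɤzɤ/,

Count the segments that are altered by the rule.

1

/ø/ harmonizes with /ɯ/ ([-round]) → [e]
1 segment changes.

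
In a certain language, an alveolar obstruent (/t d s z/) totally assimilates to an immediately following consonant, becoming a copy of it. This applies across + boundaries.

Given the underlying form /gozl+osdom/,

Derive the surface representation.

/z/ before /l/ → [l] (total assimilation)
/s/ before /d/ → [d] (total assimilation)

[goll+oddom]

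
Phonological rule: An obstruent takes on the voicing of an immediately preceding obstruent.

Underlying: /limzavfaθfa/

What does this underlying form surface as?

/f/ after /v/ (voiced) → [v]

[limzavvaθfa]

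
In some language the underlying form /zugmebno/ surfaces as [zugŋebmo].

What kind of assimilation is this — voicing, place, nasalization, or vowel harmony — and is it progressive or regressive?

place assimilation, progressive

/m/→[ŋ] /n/→[m].
Each target copies a feature from the preceding segment, so the direction is progressive.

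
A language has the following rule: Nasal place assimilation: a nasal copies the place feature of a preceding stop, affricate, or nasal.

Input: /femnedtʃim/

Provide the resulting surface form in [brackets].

[femmedtʃim]

/n/ after /m/ (labial) → [m]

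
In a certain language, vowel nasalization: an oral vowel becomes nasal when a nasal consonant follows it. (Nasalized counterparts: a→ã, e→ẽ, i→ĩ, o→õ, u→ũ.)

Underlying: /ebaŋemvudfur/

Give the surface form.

/a/ before nasal /ŋ/ → [ã]
/e/ before nasal /m/ → [ẽ]

[ebãŋẽmvudfur]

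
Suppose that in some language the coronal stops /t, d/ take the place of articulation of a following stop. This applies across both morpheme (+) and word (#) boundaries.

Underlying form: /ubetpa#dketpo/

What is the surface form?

/t/ before /p/ (labial) → [p]
/d/ before /k/ (velar) → [g]
/t/ before /p/ (labial) → [p]

[ubeppa#gkeppo]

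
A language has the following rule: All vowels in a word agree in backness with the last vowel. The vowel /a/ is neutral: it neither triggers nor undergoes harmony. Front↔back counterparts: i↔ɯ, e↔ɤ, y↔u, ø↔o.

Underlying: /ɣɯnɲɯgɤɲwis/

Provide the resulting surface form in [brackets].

[ɣinɲigeɲwis]

/ɯ/ harmonizes with /i/ ([-back]) → [i]
/ɯ/ harmonizes with /i/ ([-back]) → [i]
/ɤ/ harmonizes with /i/ ([-back]) → [e]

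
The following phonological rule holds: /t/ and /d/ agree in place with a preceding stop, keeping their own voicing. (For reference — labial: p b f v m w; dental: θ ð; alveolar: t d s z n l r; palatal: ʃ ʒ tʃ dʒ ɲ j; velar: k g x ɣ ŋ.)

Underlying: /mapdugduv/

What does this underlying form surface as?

[mapbugguv]

/d/ after /p/ (labial) → [b]
/d/ after /g/ (velar) → [g]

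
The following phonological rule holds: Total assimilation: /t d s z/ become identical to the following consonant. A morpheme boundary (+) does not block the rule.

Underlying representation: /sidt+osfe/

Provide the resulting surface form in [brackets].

[sitt+offe]

/d/ before /t/ → [t] (total assimilation)
/s/ before /f/ → [f] (total assimilation)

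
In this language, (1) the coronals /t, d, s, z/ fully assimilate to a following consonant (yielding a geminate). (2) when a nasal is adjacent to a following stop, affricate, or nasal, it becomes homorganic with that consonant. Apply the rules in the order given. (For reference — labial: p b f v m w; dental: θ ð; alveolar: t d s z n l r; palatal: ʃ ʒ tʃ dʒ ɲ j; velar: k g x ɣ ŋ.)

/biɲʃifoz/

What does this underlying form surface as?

Rule 1: no segment meets the rule's conditions; no change.
After rule 1: biɲʃifoz
Rule 2: no segment meets the rule's conditions; no change.

[biɲʃifoz]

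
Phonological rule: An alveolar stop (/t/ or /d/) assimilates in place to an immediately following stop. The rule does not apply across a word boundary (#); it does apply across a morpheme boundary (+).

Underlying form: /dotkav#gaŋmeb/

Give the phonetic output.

[dokkav#gaŋmeb]

/t/ before /k/ (velar) → [k]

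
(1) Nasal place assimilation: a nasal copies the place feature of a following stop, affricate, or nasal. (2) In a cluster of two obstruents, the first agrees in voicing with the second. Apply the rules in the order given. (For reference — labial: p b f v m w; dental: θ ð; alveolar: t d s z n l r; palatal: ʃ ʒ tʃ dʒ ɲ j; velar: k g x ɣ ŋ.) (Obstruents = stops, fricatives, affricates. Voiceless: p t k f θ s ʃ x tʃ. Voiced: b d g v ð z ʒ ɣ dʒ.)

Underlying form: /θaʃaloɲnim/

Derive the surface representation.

Rule 1: /ɲ/ before /n/ (alveolar) → [n]
After rule 1: θaʃalonnim
Rule 2: no segment meets the rule's conditions; no change.

[θaʃalonnim]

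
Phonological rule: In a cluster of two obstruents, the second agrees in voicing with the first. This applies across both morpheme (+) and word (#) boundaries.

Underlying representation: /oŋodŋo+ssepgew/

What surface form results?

[oŋodŋo+ssepkew]

/g/ after /p/ (voiceless) → [k]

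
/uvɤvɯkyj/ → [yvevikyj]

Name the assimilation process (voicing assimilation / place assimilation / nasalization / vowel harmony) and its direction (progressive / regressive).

vowel harmony, regressive

/u/→[y] /ɤ/→[e] /ɯ/→[i].
Vowels agree with the last vowel, so the harmony is regressive.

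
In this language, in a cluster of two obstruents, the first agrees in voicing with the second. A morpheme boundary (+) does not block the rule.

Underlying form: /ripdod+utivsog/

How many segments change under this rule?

/p/ before /d/ (voiced) → [b]
/v/ before /s/ (voiceless) → [f]
2 segments change.

2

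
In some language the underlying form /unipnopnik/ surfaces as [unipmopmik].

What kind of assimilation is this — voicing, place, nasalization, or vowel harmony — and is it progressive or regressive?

/n/→[m] /n/→[m].
Each target copies a feature from the preceding segment, so the direction is progressive.

place assimilation, progressive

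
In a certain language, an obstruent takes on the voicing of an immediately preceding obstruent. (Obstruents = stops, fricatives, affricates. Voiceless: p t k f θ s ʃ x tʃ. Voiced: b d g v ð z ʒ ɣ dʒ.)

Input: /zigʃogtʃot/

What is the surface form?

/ʃ/ after /g/ (voiced) → [ʒ]
/tʃ/ after /g/ (voiced) → [dʒ]

[zigʒogdʒot]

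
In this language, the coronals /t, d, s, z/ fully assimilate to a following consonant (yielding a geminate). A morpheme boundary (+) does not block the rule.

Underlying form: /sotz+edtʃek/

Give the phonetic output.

[sozz+etʃtʃek]

/t/ before /z/ → [z] (total assimilation)
/d/ before /tʃ/ → [tʃ] (total assimilation)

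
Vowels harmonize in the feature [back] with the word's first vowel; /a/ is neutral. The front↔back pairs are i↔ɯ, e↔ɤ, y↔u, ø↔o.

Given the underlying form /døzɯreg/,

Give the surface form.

/ɯ/ harmonizes with /ø/ ([-back]) → [i]

[døzireg]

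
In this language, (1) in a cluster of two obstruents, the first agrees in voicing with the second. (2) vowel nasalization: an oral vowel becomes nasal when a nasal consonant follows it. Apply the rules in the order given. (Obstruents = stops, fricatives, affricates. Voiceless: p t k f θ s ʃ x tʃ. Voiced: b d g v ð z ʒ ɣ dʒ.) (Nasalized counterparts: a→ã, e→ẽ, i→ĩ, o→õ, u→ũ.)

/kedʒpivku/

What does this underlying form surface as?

[ketʃpifku]

Rule 1: /dʒ/ before /p/ (voiceless) → [tʃ]
Rule 1: /v/ before /k/ (voiceless) → [f]
After rule 1: ketʃpifku
Rule 2: no segment meets the rule's conditions; no change.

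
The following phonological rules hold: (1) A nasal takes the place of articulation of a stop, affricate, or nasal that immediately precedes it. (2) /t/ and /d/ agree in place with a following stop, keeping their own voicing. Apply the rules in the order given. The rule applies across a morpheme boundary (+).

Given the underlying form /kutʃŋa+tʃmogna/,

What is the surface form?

Rule 1: /ŋ/ after /tʃ/ (palatal) → [ɲ]
Rule 1: /m/ after /tʃ/ (palatal) → [ɲ]
Rule 1: /n/ after /g/ (velar) → [ŋ]
After rule 1: kutʃɲa+tʃɲogŋa
Rule 2: no segment meets the rule's conditions; no change.

[kutʃɲa+tʃɲogŋa]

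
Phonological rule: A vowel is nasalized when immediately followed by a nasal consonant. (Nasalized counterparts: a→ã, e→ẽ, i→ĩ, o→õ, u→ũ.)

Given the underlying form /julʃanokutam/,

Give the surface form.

/a/ before nasal /n/ → [ã]
/a/ before nasal /m/ → [ã]

[julʃãnokutãm]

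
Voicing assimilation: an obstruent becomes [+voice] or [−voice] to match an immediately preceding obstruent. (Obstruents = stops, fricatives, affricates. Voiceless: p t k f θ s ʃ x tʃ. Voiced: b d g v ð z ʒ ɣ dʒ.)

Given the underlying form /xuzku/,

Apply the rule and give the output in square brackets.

[xuzgu]

/k/ after /z/ (voiced) → [g]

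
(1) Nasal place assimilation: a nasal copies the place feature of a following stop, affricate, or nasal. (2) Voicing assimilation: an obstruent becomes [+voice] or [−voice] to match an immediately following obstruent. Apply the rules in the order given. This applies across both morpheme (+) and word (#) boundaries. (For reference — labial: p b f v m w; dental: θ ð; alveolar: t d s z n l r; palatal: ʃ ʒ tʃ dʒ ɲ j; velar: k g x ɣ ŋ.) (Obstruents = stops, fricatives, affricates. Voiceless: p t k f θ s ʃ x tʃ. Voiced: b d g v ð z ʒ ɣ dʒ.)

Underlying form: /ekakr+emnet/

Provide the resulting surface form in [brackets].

Rule 1: /m/ before /n/ (alveolar) → [n]
After rule 1: ekakr+ennet
Rule 2: no segment meets the rule's conditions; no change.

[ekakr+ennet]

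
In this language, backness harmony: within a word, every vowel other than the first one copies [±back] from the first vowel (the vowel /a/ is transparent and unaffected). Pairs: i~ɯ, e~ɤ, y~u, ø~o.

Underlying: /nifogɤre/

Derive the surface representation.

/o/ harmonizes with /i/ ([-back]) → [ø]
/ɤ/ harmonizes with /i/ ([-back]) → [e]

[niføgere]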